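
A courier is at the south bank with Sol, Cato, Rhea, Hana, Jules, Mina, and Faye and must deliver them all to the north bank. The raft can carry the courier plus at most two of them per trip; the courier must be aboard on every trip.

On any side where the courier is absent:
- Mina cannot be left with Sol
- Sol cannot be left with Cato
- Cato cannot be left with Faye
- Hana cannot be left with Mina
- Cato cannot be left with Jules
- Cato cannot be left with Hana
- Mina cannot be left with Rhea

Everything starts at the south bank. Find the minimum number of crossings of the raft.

Counting alone: the courier can take at most 2 across per trip to the north bank, so moving all 7 needs at least 4 loaded trips out, with a return between consecutive ones — at least 7 crossings.
The safety rule pushes this higher. Following every safe sequence of crossings, the most of the 7 that can be at the north bank as the raft arrives there on crossing 7 is 6 — never all 7.
So no plan with fewer than 9 crossings exists, and this one achieves 9:
1. Courier goes to the north bank with Cato and Mina.  [the south bank: Faye, Hana, Jules, Rhea, Sol | the north bank: Cato, Mina]
2. Courier goes back to the south bank alone.  [the south bank: Faye, Hana, Jules, Rhea, Sol | the north bank: Cato, Mina]
3. Courier goes to the north bank with Rhea.  [the south bank: Faye, Hana, Jules, Sol | the north bank: Cato, Mina, Rhea]
4. Courier goes back to the south bank with Mina.  [the south bank: Faye, Hana, Jules, Mina, Sol | the north bank: Cato, Rhea]
5. Courier goes to the north bank with Hana and Sol.  [the south bank: Faye, Jules, Mina | the north bank: Cato, Hana, Rhea, Sol]
6. Courier goes back to the south bank with Cato.  [the south bank: Cato, Faye, Jules, Mina | the north bank: Hana, Rhea, Sol]
7. Courier goes to the north bank with Faye and Jules.  [the south bank: Cato, Mina | the north bank: Faye, Hana, Jules, Rhea, Sol]
8. Courier goes back to the south bank alone.  [the south bank: Cato, Mina | the north bank: Faye, Hana, Jules, Rhea, Sol]
9. Courier goes to the north bank with Cato and Mina.  [the south bank: — | the north bank: Cato, Faye, Hana, Jules, Mina, Rhea, Sol]

9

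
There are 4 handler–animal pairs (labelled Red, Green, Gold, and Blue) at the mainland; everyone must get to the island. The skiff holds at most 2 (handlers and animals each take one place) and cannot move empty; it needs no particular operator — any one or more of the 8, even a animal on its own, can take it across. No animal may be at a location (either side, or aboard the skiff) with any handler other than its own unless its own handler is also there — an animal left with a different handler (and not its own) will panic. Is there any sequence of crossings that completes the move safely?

Following every safe sequence of crossings from the start, the most of the 8 that can be at the island as the skiff arrives there on crossings 1, 3, 5 is 2, 3, 4 respectively; the best ever achieved is 4 of 8.
From crossing 7 on, no configuration arises that was not already reachable earlier: only 44 distinct safe configurations (who is on which side, and where the skiff is) can ever be reached, none of them has everyone across, and every continuation just revisits them. So no valid plan exists.

No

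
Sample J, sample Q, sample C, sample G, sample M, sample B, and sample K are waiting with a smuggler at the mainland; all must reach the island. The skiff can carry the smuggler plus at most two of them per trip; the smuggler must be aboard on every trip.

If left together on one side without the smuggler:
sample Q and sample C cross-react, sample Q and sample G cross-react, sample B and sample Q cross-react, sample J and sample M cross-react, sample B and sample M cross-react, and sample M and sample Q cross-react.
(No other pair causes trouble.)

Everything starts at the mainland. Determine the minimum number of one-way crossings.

11

Counting alone: the smuggler can take at most 2 across per trip to the island, so moving all 7 needs at least 4 loaded trips out, with a return between consecutive ones — at least 7 crossings.
The safety rule pushes this higher. Following every safe sequence of crossings, the most of the 7 that can be at the island as the skiff arrives there on crossings 7, 9 is 5, 6 respectively — never all 7.
So no plan with fewer than 11 crossings exists, and this one achieves 11:
1. Smuggler goes to the island with sample M and sample Q.  [the mainland: sample B, sample C, sample G, sample J, sample K | the island: sample M, sample Q]
2. Smuggler goes back to the mainland with sample Q.  [the mainland: sample B, sample C, sample G, sample J, sample K, sample Q | the island: sample M]
3. Smuggler goes to the island with sample J and sample Q.  [the mainland: sample B, sample C, sample G, sample K | the island: sample J, sample M, sample Q]
4. Smuggler goes back to the mainland with sample M.  [the mainland: sample B, sample C, sample G, sample K, sample M | the island: sample J, sample Q]
5. Smuggler goes to the island with sample B and sample C.  [the mainland: sample G, sample K, sample M | the island: sample B, sample C, sample J, sample Q]
6. Smuggler goes back to the mainland with sample Q.  [the mainland: sample G, sample K, sample M, sample Q | the island: sample B, sample C, sample J]
7. Smuggler goes to the island with sample G and sample Q.  [the mainland: sample K, sample M | the island: sample B, sample C, sample G, sample J, sample Q]
8. Smuggler goes back to the mainland with sample Q.  [the mainland: sample K, sample M, sample Q | the island: sample B, sample C, sample G, sample J]
9. Smuggler goes to the island with sample K and sample Q.  [the mainland: sample M | the island: sample B, sample C, sample G, sample J, sample K, sample Q]
10. Smuggler goes back to the mainland with sample Q.  [the mainland: sample M, sample Q | the island: sample B, sample C, sample G, sample J, sample K]
11. Smuggler goes to the island with sample M and sample Q.  [the mainland: — | the island: sample B, sample C, sample G, sample J, sample K, sample M, sample Q]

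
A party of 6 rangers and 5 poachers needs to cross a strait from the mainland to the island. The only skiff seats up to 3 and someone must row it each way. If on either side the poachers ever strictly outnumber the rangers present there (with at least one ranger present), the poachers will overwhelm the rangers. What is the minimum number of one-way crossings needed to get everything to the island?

Counting alone: each trip to the island takes at most 3 across and each return brings at least 1 back, so after t trips out (and t−1 returns) at most 3t − (t−1) of the 11 are across; that first reaches 11 at t = 5, so at least 9 crossings are needed.
The plan below uses exactly 9 crossings, so it is optimal:
1. 3 poachers → the island.  (the mainland: 6R 2P; the island: 0R 3P)
2. 1 poacher ← the mainland.  (the mainland: 6R 3P; the island: 0R 2P)
3. 3 rangers → the island.  (the mainland: 3R 3P; the island: 3R 2P)
4. 1 ranger ← the mainland.  (the mainland: 4R 3P; the island: 2R 2P)
5. 2 rangers and 1 poacher → the island.  (the mainland: 2R 2P; the island: 4R 3P)
6. 1 ranger ← the mainland.  (the mainland: 3R 2P; the island: 3R 3P)
7. 2 rangers and 1 poacher → the island.  (the mainland: 1R 1P; the island: 5R 4P)
8. 1 ranger ← the mainland.  (the mainland: 2R 1P; the island: 4R 4P)
9. 2 rangers and 1 poacher → the island.  (the mainland: 0R 0P; the island: 6R 5P)

9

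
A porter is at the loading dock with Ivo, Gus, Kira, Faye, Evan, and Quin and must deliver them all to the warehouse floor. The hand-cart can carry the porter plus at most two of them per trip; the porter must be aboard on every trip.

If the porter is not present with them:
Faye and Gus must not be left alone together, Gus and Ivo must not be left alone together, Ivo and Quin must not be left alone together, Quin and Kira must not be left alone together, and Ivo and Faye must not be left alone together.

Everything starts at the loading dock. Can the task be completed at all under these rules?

No

Whatever the first load, the items left behind include a forbidden pair without the porter. No opening move is safe, so no plan exists.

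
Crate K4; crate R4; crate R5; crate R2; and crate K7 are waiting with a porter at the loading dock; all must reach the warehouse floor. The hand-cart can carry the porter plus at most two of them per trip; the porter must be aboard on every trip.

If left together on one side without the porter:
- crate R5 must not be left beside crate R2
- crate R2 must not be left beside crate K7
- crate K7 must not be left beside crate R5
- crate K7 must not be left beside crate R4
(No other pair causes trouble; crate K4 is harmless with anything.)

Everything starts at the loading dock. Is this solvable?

1. Porter goes to the warehouse floor with crate K7 and crate R5.
2. Porter goes back to the loading dock with crate R5.
3. Porter goes to the warehouse floor with crate K4 and crate R5.
4. Porter goes back to the loading dock with crate R5.
5. Porter goes to the warehouse floor with crate R4 and crate R5.
6. Porter goes back to the loading dock with crate K7.
7. Porter goes to the warehouse floor with crate K7 and crate R2.

Yes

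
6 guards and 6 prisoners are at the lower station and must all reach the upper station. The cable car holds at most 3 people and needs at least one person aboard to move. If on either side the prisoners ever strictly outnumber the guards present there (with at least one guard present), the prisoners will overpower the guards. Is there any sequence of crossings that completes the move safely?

Following every safe sequence of crossings from the start, the most of the 12 that can be at the upper station as the cable car arrives there on crossings 1, 3, 5 is 3, 5, 6 respectively; the best ever achieved is 6 of 12.
From crossing 7 on, no configuration arises that was not already reachable earlier: only 17 distinct safe configurations (who is on which side, and where the cable car is) can ever be reached, none of them has everyone across, and every continuation just revisits them. They are: 0 guards + 0 prisoners across (cable car back at the start); 0 guards + 1 prisoner across (cable car there); 0 guards + 1 prisoner across (cable car back at the start); 0 guards + 2 prisoners across (cable car there); 0 guards + 2 prisoners across (cable car back at the start); 0 guards + 3 prisoners across (cable car there); 0 guards + 3 prisoners across (cable car back at the start); 0 guards + 4 prisoners across (cable car there); 0 guards + 4 prisoners across (cable car back at the start); 0 guards + 5 prisoners across (cable car there); 0 guards + 5 prisoners across (cable car back at the start); 0 guards + 6 prisoners across (cable car there); 1 guard + 1 prisoner across (cable car there); 1 guard + 1 prisoner across (cable car back at the start); 2 guards + 2 prisoners across (cable car there); 2 guards + 2 prisoners across (cable car back at the start); 3 guards + 3 prisoners across (cable car there). So no valid plan exists.

No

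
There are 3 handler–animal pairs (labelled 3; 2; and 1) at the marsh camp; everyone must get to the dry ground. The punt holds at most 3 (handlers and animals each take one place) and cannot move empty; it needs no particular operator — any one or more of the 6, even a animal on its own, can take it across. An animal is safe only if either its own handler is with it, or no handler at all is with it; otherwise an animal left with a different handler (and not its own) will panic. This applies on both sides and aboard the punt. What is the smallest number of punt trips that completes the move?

Counting alone: each trip to the dry ground takes at most 3 across and each return brings at least 1 back, so after t trips out (and t−1 returns) at most 3t − (t−1) of the 6 are across; that first reaches 6 at t = 3, so at least 5 crossings are needed.
The plan below uses exactly 5 crossings, so it is optimal:
1. animal 3 and handler 3 cross → the dry ground.
2. handler 3 crosses ← the marsh camp.
3. handler 1, handler 2, and handler 3 cross → the dry ground.
4. animal 3 crosses ← the marsh camp.
5. animal 1, animal 2, and animal 3 cross → the dry ground.

5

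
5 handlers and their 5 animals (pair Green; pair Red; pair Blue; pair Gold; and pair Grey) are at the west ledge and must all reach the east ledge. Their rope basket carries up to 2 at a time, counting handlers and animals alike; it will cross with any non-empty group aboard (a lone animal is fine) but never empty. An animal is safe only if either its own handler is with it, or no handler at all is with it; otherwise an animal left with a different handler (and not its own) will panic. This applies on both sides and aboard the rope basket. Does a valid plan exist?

No

Following every safe sequence of crossings from the start, the most of the 10 that can be at the east ledge as the rope basket arrives there on crossings 1, 3, 5, 7 is 2, 3, 4, 5 respectively; the best ever achieved is 5 of 10.
From crossing 9 on, no configuration arises that was not already reachable earlier: only 82 distinct safe configurations (who is on which side, and where the rope basket is) can ever be reached, none of them has everyone across, and every continuation just revisits them. So no valid plan exists.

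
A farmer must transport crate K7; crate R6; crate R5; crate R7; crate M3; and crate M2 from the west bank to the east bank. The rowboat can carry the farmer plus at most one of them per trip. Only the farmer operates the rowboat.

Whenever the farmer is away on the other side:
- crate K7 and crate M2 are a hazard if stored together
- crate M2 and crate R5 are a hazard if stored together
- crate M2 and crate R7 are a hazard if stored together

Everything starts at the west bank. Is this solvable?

Following every safe sequence of crossings from the start, the most of the 6 that can be at the east bank as the rowboat arrives there on crossings 1, 3, 5, 7 is 1, 2, 3, 4 respectively; the best ever achieved is 4 of 6.
From crossing 9 on, no configuration arises that was not already reachable earlier: only 36 distinct safe configurations (who is on which side, and where the rowboat is) can ever be reached, none of them has everyone across, and every continuation just revisits them. So no valid plan exists.

No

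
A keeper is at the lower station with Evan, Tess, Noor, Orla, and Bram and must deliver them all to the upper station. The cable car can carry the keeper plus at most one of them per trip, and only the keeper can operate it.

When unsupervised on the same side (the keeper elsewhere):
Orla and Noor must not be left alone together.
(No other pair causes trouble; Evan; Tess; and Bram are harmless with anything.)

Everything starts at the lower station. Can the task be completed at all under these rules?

1. Keeper goes to the upper station with Noor.
2. Keeper goes back to the lower station alone.
3. Keeper goes to the upper station with Evan.
4. Keeper goes back to the lower station alone.
5. Keeper goes to the upper station with Tess.
6. Keeper goes back to the lower station alone.
7. Keeper goes to the upper station with Bram.
8. Keeper goes back to the lower station alone.
9. Keeper goes to the upper station with Orla.

Yes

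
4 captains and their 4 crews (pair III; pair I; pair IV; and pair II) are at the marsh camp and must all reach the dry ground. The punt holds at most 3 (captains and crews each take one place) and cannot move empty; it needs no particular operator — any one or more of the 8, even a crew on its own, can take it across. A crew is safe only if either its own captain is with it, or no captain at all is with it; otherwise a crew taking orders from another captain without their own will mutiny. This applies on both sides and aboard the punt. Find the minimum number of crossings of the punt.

9

Counting alone: each trip to the dry ground takes at most 3 across and each return brings at least 1 back, so after t trips out (and t−1 returns) at most 3t − (t−1) of the 8 are across; that first reaches 8 at t = 4, so at least 7 crossings are needed.
The safety rule pushes this higher. Following every safe sequence of crossings, the most of the 8 that can be at the dry ground as the punt arrives there on crossing 7 is 7 — never all 8.
So no plan with fewer than 9 crossings exists, and this one achieves 9:
1. captain III and crew III cross → the dry ground.
2. captain III crosses ← the marsh camp.
3. captain I, captain III, and crew I cross → the dry ground.
4. captain III and crew III cross ← the marsh camp.
5. captain II, captain III, and captain IV cross → the dry ground.
6. crew I crosses ← the marsh camp.
7. crew I and crew III cross → the dry ground.
8. crew III crosses ← the marsh camp.
9. crew II, crew III, and crew IV cross → the dry ground.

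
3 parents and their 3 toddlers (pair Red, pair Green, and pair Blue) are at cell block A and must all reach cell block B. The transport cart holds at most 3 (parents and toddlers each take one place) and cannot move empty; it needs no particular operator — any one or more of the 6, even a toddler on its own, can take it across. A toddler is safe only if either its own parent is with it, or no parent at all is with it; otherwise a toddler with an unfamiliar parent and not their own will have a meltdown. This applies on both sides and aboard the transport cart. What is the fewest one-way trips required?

5

Counting alone: each trip to cell block B takes at most 3 across and each return brings at least 1 back, so after t trips out (and t−1 returns) at most 3t − (t−1) of the 6 are across; that first reaches 6 at t = 3, so at least 5 crossings are needed.
The plan below uses exactly 5 crossings, so it is optimal:
1. parent Red and toddler Red cross → cell block B.
2. parent Red crosses ← cell block A.
3. parent Blue, parent Green, and parent Red cross → cell block B.
4. toddler Red crosses ← cell block A.
5. toddler Blue, toddler Green, and toddler Red cross → cell block B.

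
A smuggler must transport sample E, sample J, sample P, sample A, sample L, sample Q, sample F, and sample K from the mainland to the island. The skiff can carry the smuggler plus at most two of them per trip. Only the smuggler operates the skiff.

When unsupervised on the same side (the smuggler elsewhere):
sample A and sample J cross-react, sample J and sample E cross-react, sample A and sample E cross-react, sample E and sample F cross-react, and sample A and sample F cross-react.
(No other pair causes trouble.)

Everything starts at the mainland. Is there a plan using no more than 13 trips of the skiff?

Yes — this plan uses 13 crossings (≤ 13):
1. Smuggler goes to the island with sample A and sample E.  [the mainland: sample F, sample J, sample K, sample L, sample P, sample Q | the island: sample A, sample E]
2. Smuggler goes back to the mainland with sample E.  [the mainland: sample E, sample F, sample J, sample K, sample L, sample P, sample Q | the island: sample A]
3. Smuggler goes to the island with sample E and sample P.  [the mainland: sample F, sample J, sample K, sample L, sample Q | the island: sample A, sample E, sample P]
4. Smuggler goes back to the mainland with sample E.  [the mainland: sample E, sample F, sample J, sample K, sample L, sample Q | the island: sample A, sample P]
5. Smuggler goes to the island with sample E and sample L.  [the mainland: sample F, sample J, sample K, sample Q | the island: sample A, sample E, sample L, sample P]
6. Smuggler goes back to the mainland with sample E.  [the mainland: sample E, sample F, sample J, sample K, sample Q | the island: sample A, sample L, sample P]
7. Smuggler goes to the island with sample E and sample Q.  [the mainland: sample F, sample J, sample K | the island: sample A, sample E, sample L, sample P, sample Q]
8. Smuggler goes back to the mainland with sample E.  [the mainland: sample E, sample F, sample J, sample K | the island: sample A, sample L, sample P, sample Q]
9. Smuggler goes to the island with sample E and sample K.  [the mainland: sample F, sample J | the island: sample A, sample E, sample K, sample L, sample P, sample Q]
10. Smuggler goes back to the mainland with sample E.  [the mainland: sample E, sample F, sample J | the island: sample A, sample K, sample L, sample P, sample Q]
11. Smuggler goes to the island with sample F and sample J.  [the mainland: sample E | the island: sample A, sample F, sample J, sample K, sample L, sample P, sample Q]
12. Smuggler goes back to the mainland with sample A.  [the mainland: sample A, sample E | the island: sample F, sample J, sample K, sample L, sample P, sample Q]
13. Smuggler goes to the island with sample A and sample E.  [the mainland: — | the island: sample A, sample E, sample F, sample J, sample K, sample L, sample P, sample Q]

Yes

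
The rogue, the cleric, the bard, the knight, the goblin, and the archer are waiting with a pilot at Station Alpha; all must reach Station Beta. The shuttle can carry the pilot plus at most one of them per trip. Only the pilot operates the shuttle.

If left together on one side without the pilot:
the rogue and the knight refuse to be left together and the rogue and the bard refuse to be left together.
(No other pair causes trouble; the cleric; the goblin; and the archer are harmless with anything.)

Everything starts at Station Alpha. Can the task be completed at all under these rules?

Yes

1. Pilot goes to Station Beta with the rogue.
2. Pilot goes back to Station Alpha alone.
3. Pilot goes to Station Beta with the cleric.
4. Pilot goes back to Station Alpha alone.
5. Pilot goes to Station Beta with the bard.
6. Pilot goes back to Station Alpha with the rogue.
7. Pilot goes to Station Beta with the knight.
8. Pilot goes back to Station Alpha alone.
9. Pilot goes to Station Beta with the goblin.
10. Pilot goes back to Station Alpha alone.
11. Pilot goes to Station Beta with the archer.
12. Pilot goes back to Station Alpha alone.
13. Pilot goes to Station Beta with the rogue.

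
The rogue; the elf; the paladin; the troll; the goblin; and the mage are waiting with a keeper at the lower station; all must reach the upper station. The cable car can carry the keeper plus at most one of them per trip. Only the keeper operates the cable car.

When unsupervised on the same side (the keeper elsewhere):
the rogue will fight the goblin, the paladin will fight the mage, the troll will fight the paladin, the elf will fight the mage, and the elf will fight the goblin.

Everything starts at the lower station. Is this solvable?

No

Whatever the first load, the items left behind include a forbidden pair without the keeper. No opening move is safe, so no plan exists.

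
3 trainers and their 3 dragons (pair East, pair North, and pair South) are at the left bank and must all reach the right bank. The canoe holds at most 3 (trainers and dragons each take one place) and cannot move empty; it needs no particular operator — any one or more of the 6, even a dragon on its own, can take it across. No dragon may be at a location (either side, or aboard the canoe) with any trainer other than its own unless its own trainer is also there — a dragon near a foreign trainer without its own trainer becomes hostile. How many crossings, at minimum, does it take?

Counting alone: each trip to the right bank takes at most 3 across and each return brings at least 1 back, so after t trips out (and t−1 returns) at most 3t − (t−1) of the 6 are across; that first reaches 6 at t = 3, so at least 5 crossings are needed.
The plan below uses exactly 5 crossings, so it is optimal:
1. dragon East and trainer East cross → the right bank.
2. trainer East crosses ← the left bank.
3. trainer East, trainer North, and trainer South cross → the right bank.
4. dragon East crosses ← the left bank.
5. dragon East, dragon North, and dragon South cross → the right bank.

5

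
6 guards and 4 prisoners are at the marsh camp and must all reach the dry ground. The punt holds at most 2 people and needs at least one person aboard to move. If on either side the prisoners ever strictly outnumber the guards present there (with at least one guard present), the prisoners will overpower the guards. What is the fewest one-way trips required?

Counting alone: each trip to the dry ground takes at most 2 across and each return brings at least 1 back, so after t trips out (and t−1 returns) at most 2t − (t−1) of the 10 are across; that first reaches 10 at t = 9, so at least 17 crossings are needed.
The plan below uses exactly 17 crossings, so it is optimal:
1. 2 prisoners → the dry ground.  (the marsh camp: 6G 2P; the dry ground: 0G 2P)
2. 1 prisoner ← the marsh camp.  (the marsh camp: 6G 3P; the dry ground: 0G 1P)
3. 2 prisoners → the dry ground.  (the marsh camp: 6G 1P; the dry ground: 0G 3P)
4. 1 prisoner ← the marsh camp.  (the marsh camp: 6G 2P; the dry ground: 0G 2P)
5. 2 guards → the dry ground.  (the marsh camp: 4G 2P; the dry ground: 2G 2P)
6. 1 prisoner ← the marsh camp.  (the marsh camp: 4G 3P; the dry ground: 2G 1P)
7. 1 guard and 1 prisoner → the dry ground.  (the marsh camp: 3G 2P; the dry ground: 3G 2P)
8. 1 prisoner ← the marsh camp.  (the marsh camp: 3G 3P; the dry ground: 3G 1P)
9. 2 prisoners → the dry ground.  (the marsh camp: 3G 1P; the dry ground: 3G 3P)
10. 1 prisoner ← the marsh camp.  (the marsh camp: 3G 2P; the dry ground: 3G 2P)
11. 1 guard and 1 prisoner → the dry ground.  (the marsh camp: 2G 1P; the dry ground: 4G 3P)
12. 1 prisoner ← the marsh camp.  (the marsh camp: 2G 2P; the dry ground: 4G 2P)
13. 2 prisoners → the dry ground.  (the marsh camp: 2G 0P; the dry ground: 4G 4P)
14. 1 prisoner ← the marsh camp.  (the marsh camp: 2G 1P; the dry ground: 4G 3P)
15. 1 guard and 1 prisoner → the dry ground.  (the marsh camp: 1G 0P; the dry ground: 5G 4P)
16. 1 prisoner ← the marsh camp.  (the marsh camp: 1G 1P; the dry ground: 5G 3P)
17. 1 guard and 1 prisoner → the dry ground.  (the marsh camp: 0G 0P; the dry ground: 6G 4P)

17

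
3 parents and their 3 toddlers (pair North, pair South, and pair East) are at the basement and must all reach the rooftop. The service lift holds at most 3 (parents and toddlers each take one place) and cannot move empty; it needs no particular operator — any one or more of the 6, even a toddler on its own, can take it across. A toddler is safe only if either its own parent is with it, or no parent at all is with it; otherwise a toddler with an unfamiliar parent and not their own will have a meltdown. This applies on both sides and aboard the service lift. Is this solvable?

1. parent North and toddler North cross → the rooftop.
2. parent North crosses ← the basement.
3. parent East, parent North, and parent South cross → the rooftop.
4. toddler North crosses ← the basement.
5. toddler East, toddler North, and toddler South cross → the rooftop.

Yes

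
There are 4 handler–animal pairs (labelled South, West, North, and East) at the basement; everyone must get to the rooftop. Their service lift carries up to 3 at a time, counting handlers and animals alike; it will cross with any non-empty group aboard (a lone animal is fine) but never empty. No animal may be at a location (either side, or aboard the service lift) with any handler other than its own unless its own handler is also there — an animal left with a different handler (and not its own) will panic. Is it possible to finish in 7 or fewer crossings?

No

Counting alone: each trip to the rooftop takes at most 3 across and each return brings at least 1 back, so after t trips out (and t−1 returns) at most 3t − (t−1) of the 8 are across; that first reaches 8 at t = 4, so at least 7 crossings are needed.
The safety rule pushes this higher. Following every safe sequence of crossings, the most of the 8 that can be at the rooftop as the service lift arrives there on crossing 7 is 7 — never all 8.
So the move cannot be finished within 7 crossings. (The shortest complete plan takes 9:)
1. animal South and handler South cross → the rooftop.
2. handler South crosses ← the basement.
3. animal West, handler South, and handler West cross → the rooftop.
4. animal South and handler South cross ← the basement.
5. handler East, handler North, and handler South cross → the rooftop.
6. animal West crosses ← the basement.
7. animal South and animal West cross → the rooftop.
8. animal South crosses ← the basement.
9. animal East, animal North, and animal South cross → the rooftop.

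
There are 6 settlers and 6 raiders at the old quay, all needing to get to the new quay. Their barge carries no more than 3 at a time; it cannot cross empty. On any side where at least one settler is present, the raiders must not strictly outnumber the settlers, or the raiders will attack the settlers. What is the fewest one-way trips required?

impossible

Following every safe sequence of crossings from the start, the most of the 12 that can be at the new quay as the barge arrives there on crossings 1, 3, 5 is 3, 5, 6 respectively; the best ever achieved is 6 of 12.
From crossing 7 on, no configuration arises that was not already reachable earlier: only 17 distinct safe configurations (who is on which side, and where the barge is) can ever be reached, none of them has everyone across, and every continuation just revisits them. They are: 0 settlers + 0 raiders across (barge back at the start); 0 settlers + 1 raider across (barge there); 0 settlers + 1 raider across (barge back at the start); 0 settlers + 2 raiders across (barge there); 0 settlers + 2 raiders across (barge back at the start); 0 settlers + 3 raiders across (barge there); 0 settlers + 3 raiders across (barge back at the start); 0 settlers + 4 raiders across (barge there); 0 settlers + 4 raiders across (barge back at the start); 0 settlers + 5 raiders across (barge there); 0 settlers + 5 raiders across (barge back at the start); 0 settlers + 6 raiders across (barge there); 1 settler + 1 raider across (barge there); 1 settler + 1 raider across (barge back at the start); 2 settlers + 2 raiders across (barge there); 2 settlers + 2 raiders across (barge back at the start); 3 settlers + 3 raiders across (barge there). So no valid plan exists.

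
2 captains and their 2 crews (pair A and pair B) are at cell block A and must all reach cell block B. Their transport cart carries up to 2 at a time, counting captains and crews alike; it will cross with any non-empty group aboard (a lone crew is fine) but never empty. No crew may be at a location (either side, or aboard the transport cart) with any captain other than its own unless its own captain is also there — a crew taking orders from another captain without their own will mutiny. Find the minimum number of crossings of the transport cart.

5

Counting alone: each trip to cell block B takes at most 2 across and each return brings at least 1 back, so after t trips out (and t−1 returns) at most 2t − (t−1) of the 4 are across; that first reaches 4 at t = 3, so at least 5 crossings are needed.
The plan below uses exactly 5 crossings, so it is optimal:
1. captain A and crew A cross → cell block B.
2. captain A crosses ← cell block A.
3. captain A and captain B cross → cell block B.
4. captain B crosses ← cell block A.
5. captain B and crew B cross → cell block B.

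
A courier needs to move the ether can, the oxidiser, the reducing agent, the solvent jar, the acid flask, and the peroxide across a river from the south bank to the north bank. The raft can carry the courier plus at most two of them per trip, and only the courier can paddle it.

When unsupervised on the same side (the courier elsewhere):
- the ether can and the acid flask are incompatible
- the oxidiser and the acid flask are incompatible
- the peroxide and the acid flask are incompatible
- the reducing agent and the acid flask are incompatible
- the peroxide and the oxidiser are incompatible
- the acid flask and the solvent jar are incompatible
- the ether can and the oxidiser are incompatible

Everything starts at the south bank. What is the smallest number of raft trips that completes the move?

Counting alone: the courier can take at most 2 across per trip to the north bank, so moving all 6 needs at least 3 loaded trips out, with a return between consecutive ones — at least 5 crossings.
The safety rule pushes this higher. Following every safe sequence of crossings, the most of the 6 that can be at the north bank as the raft arrives there on crossings 5, 7 is 4, 5 respectively — never all 6.
So no plan with fewer than 9 crossings exists, and this one achieves 9:
1. Courier goes to the north bank with the acid flask and the oxidiser.  [the south bank: the ether can, the peroxide, the reducing agent, the solvent jar | the north bank: the acid flask, the oxidiser]
2. Courier goes back to the south bank with the oxidiser.  [the south bank: the ether can, the oxidiser, the peroxide, the reducing agent, the solvent jar | the north bank: the acid flask]
3. Courier goes to the north bank with the ether can and the peroxide.  [the south bank: the oxidiser, the reducing agent, the solvent jar | the north bank: the acid flask, the ether can, the peroxide]
4. Courier goes back to the south bank with the acid flask.  [the south bank: the acid flask, the oxidiser, the reducing agent, the solvent jar | the north bank: the ether can, the peroxide]
5. Courier goes to the north bank with the acid flask and the reducing agent.  [the south bank: the oxidiser, the solvent jar | the north bank: the acid flask, the ether can, the peroxide, the reducing agent]
6. Courier goes back to the south bank with the acid flask.  [the south bank: the acid flask, the oxidiser, the solvent jar | the north bank: the ether can, the peroxide, the reducing agent]
7. Courier goes to the north bank with the oxidiser and the solvent jar.  [the south bank: the acid flask | the north bank: the ether can, the oxidiser, the peroxide, the reducing agent, the solvent jar]
8. Courier goes back to the south bank with the oxidiser.  [the south bank: the acid flask, the oxidiser | the north bank: the ether can, the peroxide, the reducing agent, the solvent jar]
9. Courier goes to the north bank with the acid flask and the oxidiser.  [the south bank: — | the north bank: the acid flask, the ether can, the oxidiser, the peroxide, the reducing agent, the solvent jar]

9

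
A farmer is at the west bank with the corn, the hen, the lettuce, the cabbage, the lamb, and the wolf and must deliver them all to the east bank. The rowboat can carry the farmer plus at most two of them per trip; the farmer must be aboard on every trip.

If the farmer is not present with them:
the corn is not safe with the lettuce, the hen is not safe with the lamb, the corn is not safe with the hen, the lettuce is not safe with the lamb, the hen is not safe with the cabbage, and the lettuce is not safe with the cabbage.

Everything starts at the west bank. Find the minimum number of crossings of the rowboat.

Counting alone: the farmer can take at most 2 across per trip to the east bank, so moving all 6 needs at least 3 loaded trips out, with a return between consecutive ones — at least 5 crossings.
The safety rule pushes this higher. Following every safe sequence of crossings, the most of the 6 that can be at the east bank as the rowboat arrives there on crossing 5 is 5 — never all 6.
So no plan with fewer than 7 crossings exists, and this one achieves 7:
1. Farmer goes to the east bank with the hen and the lettuce.
2. Farmer goes back to the west bank alone.
3. Farmer goes to the east bank with the cabbage and the corn.
4. Farmer goes back to the west bank with the hen and the lettuce.
5. Farmer goes to the east bank with the lamb and the wolf.
6. Farmer goes back to the west bank alone.
7. Farmer goes to the east bank with the hen and the lettuce.

7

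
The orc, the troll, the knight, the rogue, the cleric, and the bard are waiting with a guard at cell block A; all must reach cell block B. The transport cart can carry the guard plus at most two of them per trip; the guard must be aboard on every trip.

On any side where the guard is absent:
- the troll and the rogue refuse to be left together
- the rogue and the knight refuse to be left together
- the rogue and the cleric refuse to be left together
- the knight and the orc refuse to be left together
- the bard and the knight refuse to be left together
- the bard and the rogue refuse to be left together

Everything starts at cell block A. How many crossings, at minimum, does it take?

9

Counting alone: the guard can take at most 2 across per trip to cell block B, so moving all 6 needs at least 3 loaded trips out, with a return between consecutive ones — at least 5 crossings.
The safety rule pushes this higher. Following every safe sequence of crossings, the most of the 6 that can be at cell block B as the transport cart arrives there on crossings 5, 7 is 4, 5 respectively — never all 6.
So no plan with fewer than 9 crossings exists, and this one achieves 9:
1. Guard goes to cell block B with the knight and the rogue.  [cell block A: the bard, the cleric, the orc, the troll | cell block B: the knight, the rogue]
2. Guard goes back to cell block A with the knight.  [cell block A: the bard, the cleric, the knight, the orc, the troll | cell block B: the rogue]
3. Guard goes to cell block B with the knight and the orc.  [cell block A: the bard, the cleric, the troll | cell block B: the knight, the orc, the rogue]
4. Guard goes back to cell block A with the knight.  [cell block A: the bard, the cleric, the knight, the troll | cell block B: the orc, the rogue]
5. Guard goes to cell block B with the bard and the troll.  [cell block A: the cleric, the knight | cell block B: the bard, the orc, the rogue, the troll]
6. Guard goes back to cell block A with the rogue.  [cell block A: the cleric, the knight, the rogue | cell block B: the bard, the orc, the troll]
7. Guard goes to cell block B with the cleric and the knight.  [cell block A: the rogue | cell block B: the bard, the cleric, the knight, the orc, the troll]
8. Guard goes back to cell block A with the knight.  [cell block A: the knight, the rogue | cell block B: the bard, the cleric, the orc, the troll]
9. Guard goes to cell block B with the knight and the rogue.  [cell block A: — | cell block B: the bard, the cleric, the knight, the orc, the rogue, the troll]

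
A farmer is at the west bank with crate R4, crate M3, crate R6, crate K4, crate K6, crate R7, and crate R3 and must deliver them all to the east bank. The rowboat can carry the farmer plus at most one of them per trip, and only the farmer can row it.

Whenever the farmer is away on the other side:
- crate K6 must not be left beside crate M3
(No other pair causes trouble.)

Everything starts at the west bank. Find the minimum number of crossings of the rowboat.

Counting alone: the farmer can take at most 1 across per trip to the east bank, so moving all 7 needs at least 7 loaded trips out, with a return between consecutive ones — at least 13 crossings.
The plan below uses exactly 13 crossings, so it is optimal:
1. Farmer goes to the east bank with crate M3.
2. Farmer goes back to the west bank alone.
3. Farmer goes to the east bank with crate R4.
4. Farmer goes back to the west bank alone.
5. Farmer goes to the east bank with crate R6.
6. Farmer goes back to the west bank alone.
7. Farmer goes to the east bank with crate K4.
8. Farmer goes back to the west bank alone.
9. Farmer goes to the east bank with crate R7.
10. Farmer goes back to the west bank alone.
11. Farmer goes to the east bank with crate R3.
12. Farmer goes back to the west bank alone.
13. Farmer goes to the east bank with crate K6.

13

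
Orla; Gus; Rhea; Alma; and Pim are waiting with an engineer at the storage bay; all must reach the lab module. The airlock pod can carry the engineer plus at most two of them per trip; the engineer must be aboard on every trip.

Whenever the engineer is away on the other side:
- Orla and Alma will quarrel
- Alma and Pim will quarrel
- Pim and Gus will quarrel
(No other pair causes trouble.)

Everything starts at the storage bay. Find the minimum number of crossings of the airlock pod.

Counting alone: the engineer can take at most 2 across per trip to the lab module, so moving all 5 needs at least 3 loaded trips out, with a return between consecutive ones — at least 5 crossings.
The plan below uses exactly 5 crossings, so it is optimal:
1. Engineer goes to the lab module with Orla and Pim.
2. Engineer goes back to the storage bay alone.
3. Engineer goes to the lab module with Rhea.
4. Engineer goes back to the storage bay alone.
5. Engineer goes to the lab module with Alma and Gus.

5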